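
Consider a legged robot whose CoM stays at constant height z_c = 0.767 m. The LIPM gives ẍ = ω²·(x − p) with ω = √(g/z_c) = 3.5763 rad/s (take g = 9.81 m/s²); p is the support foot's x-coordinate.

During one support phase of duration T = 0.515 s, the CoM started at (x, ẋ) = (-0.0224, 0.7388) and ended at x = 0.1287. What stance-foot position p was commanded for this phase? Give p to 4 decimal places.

p = 0.1944

ωT = 3.5763·0.515 = 1.841795; cosh(ωT) = 3.233190, sinh(ωT) = 3.074657
x(T) = p + (x₀−p)·cosh(ωT) + (ẋ₀/ω)·sinh(ωT) ⇒ p·(1 − cosh) = x(T) − x₀·cosh − (ẋ₀/ω)·sinh
numerator   = 0.1287 − (-0.0224)·3.233190 − (0.7388/3.5763)·3.074657 = -0.434046
denominator = 1 − 3.233190 = -2.233190
p = -0.434046 / -2.233190 = 0.1944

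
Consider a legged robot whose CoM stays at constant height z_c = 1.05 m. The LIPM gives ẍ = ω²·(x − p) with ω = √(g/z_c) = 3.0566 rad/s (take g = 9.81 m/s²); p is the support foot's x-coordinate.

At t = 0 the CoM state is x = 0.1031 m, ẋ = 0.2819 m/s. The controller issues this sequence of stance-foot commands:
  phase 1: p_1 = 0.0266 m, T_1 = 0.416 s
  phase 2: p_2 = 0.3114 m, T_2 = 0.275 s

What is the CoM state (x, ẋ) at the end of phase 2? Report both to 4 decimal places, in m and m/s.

phase 1: p=0.0266, T=0.416, ωT=1.271546, cosh=1.923379, sinh=1.642981; start (x,ẋ)=(0.103100, 0.281900) → end (x,ẋ)=(0.325265, 0.926379)
phase 2: p=0.3114, T=0.275, ωT=0.840565, cosh=1.374571, sinh=0.943105; start (x,ẋ)=(0.325265, 0.926379) → end (x,ẋ)=(0.616290, 1.313343)

x = 0.6163, ẋ = 1.3133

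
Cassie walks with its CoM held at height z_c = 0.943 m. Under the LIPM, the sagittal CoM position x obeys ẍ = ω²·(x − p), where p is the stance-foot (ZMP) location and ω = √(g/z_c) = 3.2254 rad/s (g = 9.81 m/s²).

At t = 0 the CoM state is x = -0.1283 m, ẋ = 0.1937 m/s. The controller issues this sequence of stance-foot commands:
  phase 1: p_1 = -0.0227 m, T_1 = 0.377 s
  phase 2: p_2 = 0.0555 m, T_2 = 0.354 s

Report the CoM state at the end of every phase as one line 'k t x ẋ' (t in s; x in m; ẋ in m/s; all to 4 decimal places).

phase 1: p=-0.0227, T=0.377, ωT=1.215976, cosh=1.835003, sinh=1.538582; start (x,ẋ)=(-0.128300, 0.193700) → end (x,ẋ)=(-0.124077, -0.168604)
phase 2: p=0.0555, T=0.354, ωT=1.141792, cosh=1.725811, sinh=1.406564; start (x,ẋ)=(-0.124077, -0.168604) → end (x,ẋ)=(-0.327943, -1.105674)

1 0.3770 -0.1241 -0.1686
2 0.7310 -0.3279 -1.1057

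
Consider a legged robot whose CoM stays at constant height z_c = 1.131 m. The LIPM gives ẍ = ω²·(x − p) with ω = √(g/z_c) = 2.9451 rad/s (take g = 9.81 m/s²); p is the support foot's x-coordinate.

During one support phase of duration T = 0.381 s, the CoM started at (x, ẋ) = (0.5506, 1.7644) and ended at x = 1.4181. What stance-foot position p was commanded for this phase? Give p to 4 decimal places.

ωT = 2.9451·0.381 = 1.122083; cosh(ωT) = 1.698423, sinh(ωT) = 1.372822
x(T) = p + (x₀−p)·cosh(ωT) + (ẋ₀/ω)·sinh(ωT) ⇒ p·(1 − cosh) = x(T) − x₀·cosh − (ẋ₀/ω)·sinh
numerator   = 1.4181 − (0.5506)·1.698423 − (1.7644/2.9451)·1.372822 = -0.339505
denominator = 1 − 1.698423 = -0.698423
p = -0.339505 / -0.698423 = 0.4861

p = 0.4861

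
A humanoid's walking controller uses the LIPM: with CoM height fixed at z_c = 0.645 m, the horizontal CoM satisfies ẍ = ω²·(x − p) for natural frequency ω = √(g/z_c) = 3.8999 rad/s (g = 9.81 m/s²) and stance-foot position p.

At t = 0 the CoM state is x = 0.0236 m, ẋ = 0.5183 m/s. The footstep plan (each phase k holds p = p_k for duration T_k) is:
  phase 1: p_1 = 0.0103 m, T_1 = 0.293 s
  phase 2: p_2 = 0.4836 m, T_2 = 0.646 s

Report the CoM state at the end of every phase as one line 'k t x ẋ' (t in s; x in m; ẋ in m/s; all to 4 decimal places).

1 0.2930 0.2204 0.9682
2 0.9390 0.3702 -0.2816

phase 1: p=0.0103, T=0.293, ωT=1.142671, cosh=1.727048, sinh=1.408082; start (x,ẋ)=(0.023600, 0.518300) → end (x,ẋ)=(0.220405, 0.968164)
phase 2: p=0.4836, T=0.646, ωT=2.519335, cosh=6.250426, sinh=6.169913; start (x,ẋ)=(0.220405, 0.968164) → end (x,ẋ)=(0.370223, -0.281569)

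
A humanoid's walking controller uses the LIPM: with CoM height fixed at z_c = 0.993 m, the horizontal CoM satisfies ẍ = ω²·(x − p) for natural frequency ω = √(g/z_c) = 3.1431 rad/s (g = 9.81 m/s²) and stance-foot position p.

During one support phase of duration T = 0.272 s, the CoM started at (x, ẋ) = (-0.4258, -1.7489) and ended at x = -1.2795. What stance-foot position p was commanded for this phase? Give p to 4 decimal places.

ωT = 3.1431·0.272 = 0.854923; cosh(ωT) = 1.388255, sinh(ωT) = 0.962939
x(T) = p + (x₀−p)·cosh(ωT) + (ẋ₀/ω)·sinh(ωT) ⇒ p·(1 − cosh) = x(T) − x₀·cosh − (ẋ₀/ω)·sinh
numerator   = -1.2795 − (-0.4258)·1.388255 − (-1.7489/3.1431)·0.962939 = -0.152578
denominator = 1 − 1.388255 = -0.388255
p = -0.152578 / -0.388255 = 0.3930

p = 0.3930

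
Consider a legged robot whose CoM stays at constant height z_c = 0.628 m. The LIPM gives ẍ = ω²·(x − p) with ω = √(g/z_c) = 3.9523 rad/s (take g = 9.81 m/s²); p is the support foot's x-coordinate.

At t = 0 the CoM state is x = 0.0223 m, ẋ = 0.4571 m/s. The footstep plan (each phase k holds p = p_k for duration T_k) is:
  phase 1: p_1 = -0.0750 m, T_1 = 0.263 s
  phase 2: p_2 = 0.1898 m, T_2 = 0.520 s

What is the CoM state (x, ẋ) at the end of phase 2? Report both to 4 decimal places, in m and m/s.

phase 1: p=-0.0750, T=0.263, ωT=1.039455, cosh=1.590661, sinh=1.237014; start (x,ẋ)=(0.022300, 0.457100) → end (x,ẋ)=(0.222837, 1.202796)
phase 2: p=0.1898, T=0.520, ωT=2.055196, cosh=3.968218, sinh=3.840150; start (x,ẋ)=(0.222837, 1.202796) → end (x,ẋ)=(1.489564, 5.274375)

x = 1.4896, ẋ = 5.2744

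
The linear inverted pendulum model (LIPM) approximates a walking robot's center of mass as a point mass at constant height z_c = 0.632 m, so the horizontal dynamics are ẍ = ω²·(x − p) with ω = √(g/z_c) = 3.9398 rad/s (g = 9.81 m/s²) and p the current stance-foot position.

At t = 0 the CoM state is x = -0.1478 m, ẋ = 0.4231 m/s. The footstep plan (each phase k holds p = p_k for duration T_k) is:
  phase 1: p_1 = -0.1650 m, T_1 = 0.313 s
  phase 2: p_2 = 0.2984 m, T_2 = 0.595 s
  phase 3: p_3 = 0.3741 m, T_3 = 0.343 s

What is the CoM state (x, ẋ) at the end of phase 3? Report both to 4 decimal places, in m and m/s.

phase 1: p=-0.1650, T=0.313, ωT=1.233157, cosh=1.861710, sinh=1.570339; start (x,ẋ)=(-0.147800, 0.423100) → end (x,ẋ)=(0.035662, 0.894103)
phase 2: p=0.2984, T=0.595, ωT=2.344181, cosh=5.260329, sinh=5.164403; start (x,ẋ)=(0.035662, 0.894103) → end (x,ẋ)=(0.088328, -0.642580)
phase 3: p=0.3741, T=0.343, ωT=1.351351, cosh=2.060766, sinh=1.801876; start (x,ẋ)=(0.088328, -0.642580) → end (x,ẋ)=(-0.508695, -3.352913)

x = -0.5087, ẋ = -3.3529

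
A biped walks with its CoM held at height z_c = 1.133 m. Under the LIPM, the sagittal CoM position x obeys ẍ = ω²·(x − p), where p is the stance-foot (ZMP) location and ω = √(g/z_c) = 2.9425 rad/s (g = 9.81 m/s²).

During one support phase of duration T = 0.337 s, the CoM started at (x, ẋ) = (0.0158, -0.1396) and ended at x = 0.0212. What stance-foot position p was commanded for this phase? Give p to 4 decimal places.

ωT = 2.9425·0.337 = 0.991623; cosh(ωT) = 1.533289, sinh(ωT) = 1.162315
x(T) = p + (x₀−p)·cosh(ωT) + (ẋ₀/ω)·sinh(ωT) ⇒ p·(1 − cosh) = x(T) − x₀·cosh − (ẋ₀/ω)·sinh
numerator   = 0.0212 − (0.0158)·1.533289 − (-0.1396/2.9425)·1.162315 = 0.052117
denominator = 1 − 1.533289 = -0.533289
p = 0.052117 / -0.533289 = -0.0977

p = -0.0977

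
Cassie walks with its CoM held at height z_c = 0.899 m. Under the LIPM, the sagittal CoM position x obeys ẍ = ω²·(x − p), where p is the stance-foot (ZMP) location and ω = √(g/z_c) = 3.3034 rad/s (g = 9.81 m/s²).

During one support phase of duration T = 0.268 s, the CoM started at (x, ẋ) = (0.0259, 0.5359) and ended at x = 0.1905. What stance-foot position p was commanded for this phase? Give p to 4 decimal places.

ωT = 3.3034·0.268 = 0.885311; cosh(ωT) = 1.418162, sinh(ωT) = 1.005576
x(T) = p + (x₀−p)·cosh(ωT) + (ẋ₀/ω)·sinh(ωT) ⇒ p·(1 − cosh) = x(T) − x₀·cosh − (ẋ₀/ω)·sinh
numerator   = 0.1905 − (0.0259)·1.418162 − (0.5359/3.3034)·1.005576 = -0.009362
denominator = 1 − 1.418162 = -0.418162
p = -0.009362 / -0.418162 = 0.0224

p = 0.0224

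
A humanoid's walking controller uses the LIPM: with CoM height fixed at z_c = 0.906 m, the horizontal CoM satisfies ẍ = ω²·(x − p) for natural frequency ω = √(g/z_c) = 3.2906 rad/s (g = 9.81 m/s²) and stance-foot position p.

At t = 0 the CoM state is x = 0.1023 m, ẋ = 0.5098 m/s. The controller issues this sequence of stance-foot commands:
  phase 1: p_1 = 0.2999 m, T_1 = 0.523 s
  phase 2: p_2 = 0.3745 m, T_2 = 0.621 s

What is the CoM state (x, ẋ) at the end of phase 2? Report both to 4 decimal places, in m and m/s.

phase 1: p=0.2999, T=0.523, ωT=1.720984, cosh=2.884458, sinh=2.705568; start (x,ẋ)=(0.102300, 0.509800) → end (x,ẋ)=(0.149094, -0.288725)
phase 2: p=0.3745, T=0.621, ωT=2.043463, cosh=3.923432, sinh=3.793853; start (x,ẋ)=(0.149094, -0.288725) → end (x,ẋ)=(-0.842745, -3.946767)

x = -0.8427, ẋ = -3.9468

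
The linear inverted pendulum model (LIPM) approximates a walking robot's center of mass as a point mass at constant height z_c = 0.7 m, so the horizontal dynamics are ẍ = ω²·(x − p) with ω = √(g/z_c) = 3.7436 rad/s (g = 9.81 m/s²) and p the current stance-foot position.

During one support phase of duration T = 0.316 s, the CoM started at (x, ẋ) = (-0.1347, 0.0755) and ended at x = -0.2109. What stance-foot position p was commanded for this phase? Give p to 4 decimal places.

p = 0.0003

ωT = 3.7436·0.316 = 1.182978; cosh(ωT) = 1.785222, sinh(ωT) = 1.478857
x(T) = p + (x₀−p)·cosh(ωT) + (ẋ₀/ω)·sinh(ωT) ⇒ p·(1 − cosh) = x(T) − x₀·cosh − (ẋ₀/ω)·sinh
numerator   = -0.2109 − (-0.1347)·1.785222 − (0.0755/3.7436)·1.478857 = -0.000256
denominator = 1 − 1.785222 = -0.785222
p = -0.000256 / -0.785222 = 0.0003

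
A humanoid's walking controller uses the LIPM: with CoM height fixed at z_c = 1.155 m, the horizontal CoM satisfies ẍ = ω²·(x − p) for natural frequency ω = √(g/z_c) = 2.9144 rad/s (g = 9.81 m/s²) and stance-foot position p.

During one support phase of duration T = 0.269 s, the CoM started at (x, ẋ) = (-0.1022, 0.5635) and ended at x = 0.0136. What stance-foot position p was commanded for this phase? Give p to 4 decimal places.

p = 0.0580

ωT = 2.9144·0.269 = 0.783974; cosh(ωT) = 1.323373, sinh(ωT) = 0.866785
x(T) = p + (x₀−p)·cosh(ωT) + (ẋ₀/ω)·sinh(ωT) ⇒ p·(1 − cosh) = x(T) − x₀·cosh − (ẋ₀/ω)·sinh
numerator   = 0.0136 − (-0.1022)·1.323373 − (0.5635/2.9144)·0.866785 = -0.018744
denominator = 1 − 1.323373 = -0.323373
p = -0.018744 / -0.323373 = 0.0580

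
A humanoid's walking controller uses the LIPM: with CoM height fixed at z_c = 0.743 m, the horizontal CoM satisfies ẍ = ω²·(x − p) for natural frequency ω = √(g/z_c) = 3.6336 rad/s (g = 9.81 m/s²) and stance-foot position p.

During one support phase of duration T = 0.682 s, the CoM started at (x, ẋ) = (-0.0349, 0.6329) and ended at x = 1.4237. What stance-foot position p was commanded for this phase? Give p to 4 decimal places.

p = -0.1205

ωT = 3.6336·0.682 = 2.478115; cosh(ωT) = 6.001340, sinh(ωT) = 5.917439
x(T) = p + (x₀−p)·cosh(ωT) + (ẋ₀/ω)·sinh(ωT) ⇒ p·(1 − cosh) = x(T) − x₀·cosh − (ẋ₀/ω)·sinh
numerator   = 1.4237 − (-0.0349)·6.001340 − (0.6329/3.6336)·5.917439 = 0.602448
denominator = 1 − 6.001340 = -5.001340
p = 0.602448 / -5.001340 = -0.1205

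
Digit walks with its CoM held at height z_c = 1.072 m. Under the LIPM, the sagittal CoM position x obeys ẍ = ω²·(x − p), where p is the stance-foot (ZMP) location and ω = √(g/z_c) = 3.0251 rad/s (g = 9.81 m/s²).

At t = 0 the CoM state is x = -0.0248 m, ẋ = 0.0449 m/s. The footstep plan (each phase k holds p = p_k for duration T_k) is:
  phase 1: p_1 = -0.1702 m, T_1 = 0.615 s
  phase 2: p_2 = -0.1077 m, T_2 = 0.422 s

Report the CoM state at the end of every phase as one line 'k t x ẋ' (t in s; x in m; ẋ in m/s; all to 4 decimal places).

phase 1: p=-0.1702, T=0.615, ωT=1.860437, cosh=3.291073, sinh=3.135468; start (x,ẋ)=(-0.024800, 0.044900) → end (x,ẋ)=(0.354860, 1.526903)
phase 2: p=-0.1077, T=0.422, ωT=1.276592, cosh=1.931695, sinh=1.652709; start (x,ẋ)=(0.354860, 1.526903) → end (x,ẋ)=(1.620021, 5.262132)

1 0.6150 0.3549 1.5269
2 1.0370 1.6200 5.2621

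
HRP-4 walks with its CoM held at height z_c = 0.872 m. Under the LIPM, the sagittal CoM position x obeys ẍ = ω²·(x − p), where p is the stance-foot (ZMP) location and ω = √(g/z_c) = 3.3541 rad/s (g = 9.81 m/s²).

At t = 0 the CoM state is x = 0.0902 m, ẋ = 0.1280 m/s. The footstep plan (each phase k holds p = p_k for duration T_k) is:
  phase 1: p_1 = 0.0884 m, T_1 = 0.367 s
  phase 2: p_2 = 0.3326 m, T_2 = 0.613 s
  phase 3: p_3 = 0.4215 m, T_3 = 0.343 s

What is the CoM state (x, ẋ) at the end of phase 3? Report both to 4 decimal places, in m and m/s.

x = -1.0636, ẋ = -4.8521

phase 1: p=0.0884, T=0.367, ωT=1.230955, cosh=1.858256, sinh=1.566242; start (x,ẋ)=(0.090200, 0.128000) → end (x,ẋ)=(0.151516, 0.247313)
phase 2: p=0.3326, T=0.613, ωT=2.056063, cosh=3.971550, sinh=3.843593; start (x,ẋ)=(0.151516, 0.247313) → end (x,ẋ)=(-0.103178, -1.352281)
phase 3: p=0.4215, T=0.343, ωT=1.150456, cosh=1.738063, sinh=1.421571; start (x,ẋ)=(-0.103178, -1.352281) → end (x,ẋ)=(-1.063562, -4.852064)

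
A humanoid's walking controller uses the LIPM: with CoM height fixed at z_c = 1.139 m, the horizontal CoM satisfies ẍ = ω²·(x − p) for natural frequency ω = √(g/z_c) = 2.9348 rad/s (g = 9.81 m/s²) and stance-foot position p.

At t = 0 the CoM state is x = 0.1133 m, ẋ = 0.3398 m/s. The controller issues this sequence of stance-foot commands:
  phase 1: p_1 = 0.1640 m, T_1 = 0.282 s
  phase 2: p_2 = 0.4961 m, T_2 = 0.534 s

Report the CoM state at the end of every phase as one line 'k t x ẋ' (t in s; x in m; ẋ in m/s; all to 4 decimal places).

phase 1: p=0.1640, T=0.282, ωT=0.827614, cosh=1.362472, sinh=0.925381; start (x,ẋ)=(0.113300, 0.339800) → end (x,ẋ)=(0.202066, 0.325276)
phase 2: p=0.4961, T=0.534, ωT=1.567183, cosh=2.500880, sinh=2.292248; start (x,ẋ)=(0.202066, 0.325276) → end (x,ẋ)=(0.014816, -1.164574)

1 0.2820 0.2021 0.3253
2 0.8160 0.0148 -1.1646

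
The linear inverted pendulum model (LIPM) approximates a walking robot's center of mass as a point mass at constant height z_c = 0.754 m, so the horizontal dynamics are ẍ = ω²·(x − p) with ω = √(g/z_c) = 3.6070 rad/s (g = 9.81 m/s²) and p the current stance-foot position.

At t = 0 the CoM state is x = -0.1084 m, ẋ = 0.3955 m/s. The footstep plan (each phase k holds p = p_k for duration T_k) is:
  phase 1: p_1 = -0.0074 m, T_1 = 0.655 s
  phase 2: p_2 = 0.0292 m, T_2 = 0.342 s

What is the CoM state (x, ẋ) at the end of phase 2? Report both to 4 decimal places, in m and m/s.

phase 1: p=-0.0074, T=0.655, ωT=2.362585, cosh=5.356270, sinh=5.262094; start (x,ẋ)=(-0.108400, 0.395500) → end (x,ẋ)=(0.028594, 0.201387)
phase 2: p=0.0292, T=0.342, ωT=1.233594, cosh=1.862396, sinh=1.571152; start (x,ẋ)=(0.028594, 0.201387) → end (x,ẋ)=(0.115793, 0.371630)

x = 0.1158, ẋ = 0.3716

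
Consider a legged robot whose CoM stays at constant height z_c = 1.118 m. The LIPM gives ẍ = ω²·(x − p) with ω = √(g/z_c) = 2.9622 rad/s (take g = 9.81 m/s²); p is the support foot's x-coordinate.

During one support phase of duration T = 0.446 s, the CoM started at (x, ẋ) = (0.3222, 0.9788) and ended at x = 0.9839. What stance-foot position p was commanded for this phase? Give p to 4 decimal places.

p = 0.2362

ωT = 2.9622·0.446 = 1.321141; cosh(ωT) = 2.007263, sinh(ωT) = 1.740433
x(T) = p + (x₀−p)·cosh(ωT) + (ẋ₀/ω)·sinh(ωT) ⇒ p·(1 − cosh) = x(T) − x₀·cosh − (ẋ₀/ω)·sinh
numerator   = 0.9839 − (0.3222)·2.007263 − (0.9788/2.9622)·1.740433 = -0.237931
denominator = 1 − 2.007263 = -1.007263
p = -0.237931 / -1.007263 = 0.2362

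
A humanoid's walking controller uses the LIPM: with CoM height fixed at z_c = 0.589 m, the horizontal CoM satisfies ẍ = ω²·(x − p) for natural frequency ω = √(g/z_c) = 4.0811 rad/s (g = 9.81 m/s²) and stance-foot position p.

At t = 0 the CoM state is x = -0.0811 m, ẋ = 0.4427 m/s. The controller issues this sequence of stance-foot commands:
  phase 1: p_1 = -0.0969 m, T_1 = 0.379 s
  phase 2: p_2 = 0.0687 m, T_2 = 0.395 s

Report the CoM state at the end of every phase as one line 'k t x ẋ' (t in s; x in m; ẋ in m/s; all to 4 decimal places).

1 0.3790 0.1850 1.2312
2 0.7740 1.0980 4.3514

phase 1: p=-0.0969, T=0.379, ωT=1.546737, cosh=2.454531, sinh=2.241590; start (x,ẋ)=(-0.081100, 0.442700) → end (x,ẋ)=(0.185040, 1.231162)
phase 2: p=0.0687, T=0.395, ωT=1.612035, cosh=2.606241, sinh=2.406759; start (x,ẋ)=(0.185040, 1.231162) → end (x,ẋ)=(1.097966, 4.351417)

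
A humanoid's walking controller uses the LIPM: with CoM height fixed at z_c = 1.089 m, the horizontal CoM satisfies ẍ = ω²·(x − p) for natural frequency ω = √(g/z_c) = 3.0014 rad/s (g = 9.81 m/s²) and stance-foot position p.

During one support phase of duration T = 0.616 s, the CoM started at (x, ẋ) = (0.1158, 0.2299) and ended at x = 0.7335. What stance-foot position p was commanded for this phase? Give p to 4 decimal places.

p = -0.0529

ωT = 3.0014·0.616 = 1.848862; cosh(ωT) = 3.255002, sinh(ωT) = 3.097586
x(T) = p + (x₀−p)·cosh(ωT) + (ẋ₀/ω)·sinh(ωT) ⇒ p·(1 − cosh) = x(T) − x₀·cosh − (ẋ₀/ω)·sinh
numerator   = 0.7335 − (0.1158)·3.255002 − (0.2299/3.0014)·3.097586 = 0.119303
denominator = 1 − 3.255002 = -2.255002
p = 0.119303 / -2.255002 = -0.0529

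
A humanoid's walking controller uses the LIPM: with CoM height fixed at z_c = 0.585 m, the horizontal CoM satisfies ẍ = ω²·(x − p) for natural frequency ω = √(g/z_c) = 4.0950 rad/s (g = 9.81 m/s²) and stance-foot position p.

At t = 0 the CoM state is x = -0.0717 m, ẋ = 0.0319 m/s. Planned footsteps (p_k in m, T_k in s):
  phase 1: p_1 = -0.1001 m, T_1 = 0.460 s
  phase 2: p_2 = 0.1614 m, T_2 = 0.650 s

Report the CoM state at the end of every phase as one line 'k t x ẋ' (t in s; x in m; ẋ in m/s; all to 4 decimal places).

1 0.4600 0.0205 0.4810
2 1.1100 -0.0155 -0.6507

phase 1: p=-0.1001, T=0.460, ωT=1.883700, cosh=3.364912, sinh=3.212886; start (x,ẋ)=(-0.071700, 0.031900) → end (x,ẋ)=(0.020492, 0.480993)
phase 2: p=0.1614, T=0.650, ωT=2.661750, cosh=7.195578, sinh=7.125752; start (x,ẋ)=(0.020492, 0.480993) → end (x,ẋ)=(-0.015535, -0.650672)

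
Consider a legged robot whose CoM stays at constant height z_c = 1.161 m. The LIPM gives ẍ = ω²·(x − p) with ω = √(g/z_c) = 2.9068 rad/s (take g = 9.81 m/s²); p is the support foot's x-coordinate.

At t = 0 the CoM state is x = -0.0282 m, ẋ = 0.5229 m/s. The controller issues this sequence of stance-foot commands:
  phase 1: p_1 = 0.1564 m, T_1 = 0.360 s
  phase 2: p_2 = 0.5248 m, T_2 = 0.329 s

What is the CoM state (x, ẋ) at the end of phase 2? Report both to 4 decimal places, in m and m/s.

x = -0.0674, ẋ = -1.1668

phase 1: p=0.1564, T=0.360, ωT=1.046448, cosh=1.599351, sinh=1.248168; start (x,ẋ)=(-0.028200, 0.522900) → end (x,ẋ)=(0.085691, 0.166540)
phase 2: p=0.5248, T=0.329, ωT=0.956337, cosh=1.493223, sinh=1.108925; start (x,ẋ)=(0.085691, 0.166540) → end (x,ẋ)=(-0.067354, -1.166754)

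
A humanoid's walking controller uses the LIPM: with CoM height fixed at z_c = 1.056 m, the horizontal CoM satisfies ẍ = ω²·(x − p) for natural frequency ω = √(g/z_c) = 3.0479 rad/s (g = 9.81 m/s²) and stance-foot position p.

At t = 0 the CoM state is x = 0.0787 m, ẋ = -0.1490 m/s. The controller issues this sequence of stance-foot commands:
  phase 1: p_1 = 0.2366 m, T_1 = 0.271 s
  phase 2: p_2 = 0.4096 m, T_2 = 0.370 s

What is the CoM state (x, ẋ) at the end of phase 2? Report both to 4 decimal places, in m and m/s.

x = -0.6227, ẋ = -2.9286

phase 1: p=0.2366, T=0.271, ωT=0.825981, cosh=1.360963, sinh=0.923157; start (x,ẋ)=(0.078700, -0.149000) → end (x,ẋ)=(-0.023426, -0.647065)
phase 2: p=0.4096, T=0.370, ωT=1.127723, cosh=1.706193, sinh=1.382423; start (x,ẋ)=(-0.023426, -0.647065) → end (x,ẋ)=(-0.622712, -2.928566)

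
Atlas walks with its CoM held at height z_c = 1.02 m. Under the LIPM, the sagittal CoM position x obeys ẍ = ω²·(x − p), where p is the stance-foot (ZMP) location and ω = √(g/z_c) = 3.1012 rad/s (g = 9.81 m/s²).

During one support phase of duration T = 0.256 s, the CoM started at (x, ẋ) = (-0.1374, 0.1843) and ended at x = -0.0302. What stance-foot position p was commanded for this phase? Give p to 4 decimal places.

p = -0.3028

ωT = 3.1012·0.256 = 0.793907; cosh(ωT) = 1.332049, sinh(ωT) = 0.879974
x(T) = p + (x₀−p)·cosh(ωT) + (ẋ₀/ω)·sinh(ωT) ⇒ p·(1 − cosh) = x(T) − x₀·cosh − (ẋ₀/ω)·sinh
numerator   = -0.0302 − (-0.1374)·1.332049 − (0.1843/3.1012)·0.879974 = 0.100528
denominator = 1 − 1.332049 = -0.332049
p = 0.100528 / -0.332049 = -0.3028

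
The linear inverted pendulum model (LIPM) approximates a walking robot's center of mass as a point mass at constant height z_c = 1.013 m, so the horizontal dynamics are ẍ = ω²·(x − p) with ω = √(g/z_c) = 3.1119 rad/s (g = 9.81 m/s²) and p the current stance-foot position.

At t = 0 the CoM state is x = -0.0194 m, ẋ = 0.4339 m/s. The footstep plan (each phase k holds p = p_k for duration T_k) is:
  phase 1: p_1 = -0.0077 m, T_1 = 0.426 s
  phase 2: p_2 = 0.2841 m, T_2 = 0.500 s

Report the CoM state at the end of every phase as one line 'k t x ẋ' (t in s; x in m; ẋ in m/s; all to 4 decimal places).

1 0.4260 0.2127 0.8107
2 0.9260 0.6972 1.5033

phase 1: p=-0.0077, T=0.426, ωT=1.325669, cosh=2.015165, sinh=1.749540; start (x,ẋ)=(-0.019400, 0.433900) → end (x,ẋ)=(0.212665, 0.810681)
phase 2: p=0.2841, T=0.500, ωT=1.555950, cosh=2.475288, sinh=2.264299; start (x,ẋ)=(0.212665, 0.810681) → end (x,ẋ)=(0.697151, 1.503319)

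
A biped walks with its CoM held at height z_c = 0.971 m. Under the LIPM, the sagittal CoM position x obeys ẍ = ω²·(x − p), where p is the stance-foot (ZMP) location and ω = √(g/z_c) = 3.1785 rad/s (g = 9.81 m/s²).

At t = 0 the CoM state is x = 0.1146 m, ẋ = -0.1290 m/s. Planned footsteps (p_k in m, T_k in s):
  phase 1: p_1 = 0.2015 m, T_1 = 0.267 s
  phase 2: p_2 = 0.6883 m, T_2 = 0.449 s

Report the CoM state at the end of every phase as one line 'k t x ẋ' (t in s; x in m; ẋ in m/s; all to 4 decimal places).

1 0.2670 0.0427 -0.4419
2 0.7160 -1.0073 -5.0029

phase 1: p=0.2015, T=0.267, ωT=0.848660, cosh=1.382250, sinh=0.954262; start (x,ẋ)=(0.114600, -0.129000) → end (x,ẋ)=(0.042654, -0.441889)
phase 2: p=0.6883, T=0.449, ωT=1.427147, cosh=2.203393, sinh=1.963400; start (x,ẋ)=(0.042654, -0.441889) → end (x,ẋ)=(-1.007273, -5.002918)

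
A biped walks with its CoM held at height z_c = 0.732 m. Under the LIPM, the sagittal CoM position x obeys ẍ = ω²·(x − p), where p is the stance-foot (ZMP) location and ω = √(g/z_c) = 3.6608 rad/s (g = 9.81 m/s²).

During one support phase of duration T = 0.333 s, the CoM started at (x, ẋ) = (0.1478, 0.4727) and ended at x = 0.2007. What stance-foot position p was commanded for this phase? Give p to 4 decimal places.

p = 0.3223

ωT = 3.6608·0.333 = 1.219046; cosh(ωT) = 1.839736, sinh(ωT) = 1.544224
x(T) = p + (x₀−p)·cosh(ωT) + (ẋ₀/ω)·sinh(ωT) ⇒ p·(1 − cosh) = x(T) − x₀·cosh − (ẋ₀/ω)·sinh
numerator   = 0.2007 − (0.1478)·1.839736 − (0.4727/3.6608)·1.544224 = -0.270610
denominator = 1 − 1.839736 = -0.839736
p = -0.270610 / -0.839736 = 0.3223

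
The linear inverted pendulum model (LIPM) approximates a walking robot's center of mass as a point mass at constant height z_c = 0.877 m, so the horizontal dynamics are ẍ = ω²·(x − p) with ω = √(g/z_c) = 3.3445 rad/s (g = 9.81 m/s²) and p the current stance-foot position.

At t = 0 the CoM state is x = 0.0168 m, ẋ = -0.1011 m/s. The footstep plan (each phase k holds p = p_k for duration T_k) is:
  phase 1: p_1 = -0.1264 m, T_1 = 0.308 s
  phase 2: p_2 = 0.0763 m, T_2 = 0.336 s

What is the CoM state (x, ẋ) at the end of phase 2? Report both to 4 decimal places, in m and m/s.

phase 1: p=-0.1264, T=0.308, ωT=1.030106, cosh=1.579166, sinh=1.222197; start (x,ẋ)=(0.016800, -0.101100) → end (x,ẋ)=(0.062791, 0.425696)
phase 2: p=0.0763, T=0.336, ωT=1.123752, cosh=1.700717, sinh=1.375659; start (x,ẋ)=(0.062791, 0.425696) → end (x,ẋ)=(0.228422, 0.661835)

x = 0.2284, ẋ = 0.6618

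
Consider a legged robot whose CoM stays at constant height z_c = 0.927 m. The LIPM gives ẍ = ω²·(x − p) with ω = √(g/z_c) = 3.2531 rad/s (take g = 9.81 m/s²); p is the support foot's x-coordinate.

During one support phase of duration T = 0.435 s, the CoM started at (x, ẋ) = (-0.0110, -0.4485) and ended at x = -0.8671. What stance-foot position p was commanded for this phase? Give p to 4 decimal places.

ωT = 3.2531·0.435 = 1.415099; cosh(ωT) = 2.179897, sinh(ωT) = 1.936995
x(T) = p + (x₀−p)·cosh(ωT) + (ẋ₀/ω)·sinh(ωT) ⇒ p·(1 − cosh) = x(T) − x₀·cosh − (ẋ₀/ω)·sinh
numerator   = -0.8671 − (-0.0110)·2.179897 − (-0.4485/3.2531)·1.936995 = -0.576071
denominator = 1 − 2.179897 = -1.179897
p = -0.576071 / -1.179897 = 0.4882

p = 0.4882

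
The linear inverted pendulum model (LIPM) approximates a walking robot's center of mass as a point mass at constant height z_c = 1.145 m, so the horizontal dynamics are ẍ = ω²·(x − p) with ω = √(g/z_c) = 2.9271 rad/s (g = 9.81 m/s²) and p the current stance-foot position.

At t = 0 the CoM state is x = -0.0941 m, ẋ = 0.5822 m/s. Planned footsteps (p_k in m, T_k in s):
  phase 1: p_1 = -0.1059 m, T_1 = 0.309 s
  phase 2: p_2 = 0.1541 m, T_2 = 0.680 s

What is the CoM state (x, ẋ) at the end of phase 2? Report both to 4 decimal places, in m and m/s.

phase 1: p=-0.1059, T=0.309, ωT=0.904474, cosh=1.437693, sinh=1.032939; start (x,ẋ)=(-0.094100, 0.582200) → end (x,ẋ)=(0.116516, 0.872702)
phase 2: p=0.1541, T=0.680, ωT=1.990428, cosh=3.727651, sinh=3.591014; start (x,ẋ)=(0.116516, 0.872702) → end (x,ẋ)=(1.084646, 2.858077)

x = 1.0846, ẋ = 2.8581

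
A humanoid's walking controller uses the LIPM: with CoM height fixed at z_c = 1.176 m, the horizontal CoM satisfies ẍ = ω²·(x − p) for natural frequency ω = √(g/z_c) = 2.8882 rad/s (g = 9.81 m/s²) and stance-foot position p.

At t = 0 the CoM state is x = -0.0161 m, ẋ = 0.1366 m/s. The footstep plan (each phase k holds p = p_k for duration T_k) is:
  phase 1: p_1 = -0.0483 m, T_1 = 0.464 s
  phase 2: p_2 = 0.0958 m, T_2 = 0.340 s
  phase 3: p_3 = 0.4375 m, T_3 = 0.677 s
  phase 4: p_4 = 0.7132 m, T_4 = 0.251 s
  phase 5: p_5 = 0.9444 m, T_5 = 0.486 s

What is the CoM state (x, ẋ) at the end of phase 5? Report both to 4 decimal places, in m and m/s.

x = 1.7679, ẋ = 2.6564

phase 1: p=-0.0483, T=0.464, ωT=1.340125, cosh=2.040667, sinh=1.778854; start (x,ẋ)=(-0.016100, 0.136600) → end (x,ẋ)=(0.101542, 0.444189)
phase 2: p=0.0958, T=0.340, ωT=0.981988, cosh=1.522162, sinh=1.147596; start (x,ẋ)=(0.101542, 0.444189) → end (x,ẋ)=(0.281034, 0.695158)
phase 3: p=0.4375, T=0.677, ωT=1.955311, cosh=3.603820, sinh=3.462299; start (x,ẋ)=(0.281034, 0.695158) → end (x,ẋ)=(0.706962, 0.940594)
phase 4: p=0.7132, T=0.251, ωT=0.724938, cosh=1.274479, sinh=0.790125; start (x,ẋ)=(0.706962, 0.940594) → end (x,ẋ)=(0.962568, 1.184532)
phase 5: p=0.9444, T=0.486, ωT=1.403665, cosh=2.157893, sinh=1.912198; start (x,ẋ)=(0.962568, 1.184532) → end (x,ẋ)=(1.767851, 2.656432)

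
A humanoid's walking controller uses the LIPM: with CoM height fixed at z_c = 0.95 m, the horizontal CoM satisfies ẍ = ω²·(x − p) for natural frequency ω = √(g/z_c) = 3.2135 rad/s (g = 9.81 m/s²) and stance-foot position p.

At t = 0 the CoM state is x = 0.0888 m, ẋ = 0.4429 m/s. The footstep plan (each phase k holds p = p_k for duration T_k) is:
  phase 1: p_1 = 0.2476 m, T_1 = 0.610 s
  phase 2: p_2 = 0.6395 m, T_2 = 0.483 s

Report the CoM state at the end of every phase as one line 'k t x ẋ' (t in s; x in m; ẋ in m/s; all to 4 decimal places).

phase 1: p=0.2476, T=0.610, ωT=1.960235, cosh=3.620910, sinh=3.480085; start (x,ẋ)=(0.088800, 0.442900) → end (x,ẋ)=(0.152241, -0.172199)
phase 2: p=0.6395, T=0.483, ωT=1.552120, cosh=2.466635, sinh=2.254837; start (x,ẋ)=(0.152241, -0.172199) → end (x,ẋ)=(-0.683217, -3.955388)

1 0.6100 0.1522 -0.1722
2 1.0930 -0.6832 -3.9554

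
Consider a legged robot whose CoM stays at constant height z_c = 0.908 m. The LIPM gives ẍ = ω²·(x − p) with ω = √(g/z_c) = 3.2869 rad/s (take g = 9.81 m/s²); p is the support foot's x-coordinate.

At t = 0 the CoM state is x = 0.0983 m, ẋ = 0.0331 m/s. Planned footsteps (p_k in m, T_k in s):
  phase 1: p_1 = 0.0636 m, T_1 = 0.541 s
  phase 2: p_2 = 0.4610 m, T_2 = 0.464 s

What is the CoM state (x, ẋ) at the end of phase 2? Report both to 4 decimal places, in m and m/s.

phase 1: p=0.0636, T=0.541, ωT=1.778213, cosh=3.044104, sinh=2.875164; start (x,ẋ)=(0.098300, 0.033100) → end (x,ẋ)=(0.198184, 0.428688)
phase 2: p=0.4610, T=0.464, ωT=1.525122, cosh=2.406648, sinh=2.189054; start (x,ẋ)=(0.198184, 0.428688) → end (x,ẋ)=(0.113998, -0.859312)

x = 0.1140, ẋ = -0.8593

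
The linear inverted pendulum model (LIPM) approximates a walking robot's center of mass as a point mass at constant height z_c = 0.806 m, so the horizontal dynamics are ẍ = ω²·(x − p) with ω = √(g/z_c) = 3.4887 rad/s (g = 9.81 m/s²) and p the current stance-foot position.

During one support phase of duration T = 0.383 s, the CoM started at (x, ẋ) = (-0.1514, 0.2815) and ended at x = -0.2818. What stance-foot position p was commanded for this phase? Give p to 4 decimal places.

ωT = 3.4887·0.383 = 1.336172; cosh(ωT) = 2.033651, sinh(ωT) = 1.770801
x(T) = p + (x₀−p)·cosh(ωT) + (ẋ₀/ω)·sinh(ωT) ⇒ p·(1 − cosh) = x(T) − x₀·cosh − (ẋ₀/ω)·sinh
numerator   = -0.2818 − (-0.1514)·2.033651 − (0.2815/3.4887)·1.770801 = -0.116790
denominator = 1 − 2.033651 = -1.033651
p = -0.116790 / -1.033651 = 0.1130

p = 0.1130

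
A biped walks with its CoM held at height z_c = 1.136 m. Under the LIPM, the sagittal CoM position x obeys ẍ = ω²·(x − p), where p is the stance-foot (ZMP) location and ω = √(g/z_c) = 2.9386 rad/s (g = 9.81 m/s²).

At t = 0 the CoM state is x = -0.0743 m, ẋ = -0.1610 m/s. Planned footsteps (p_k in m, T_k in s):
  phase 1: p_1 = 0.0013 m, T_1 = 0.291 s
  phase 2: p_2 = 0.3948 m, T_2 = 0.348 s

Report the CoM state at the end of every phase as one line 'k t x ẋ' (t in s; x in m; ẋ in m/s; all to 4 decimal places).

1 0.2910 -0.1564 -0.4375
2 0.6390 -0.6509 -2.6477

phase 1: p=0.0013, T=0.291, ωT=0.855133, cosh=1.388456, sinh=0.963230; start (x,ẋ)=(-0.074300, -0.161000) → end (x,ẋ)=(-0.156441, -0.437531)
phase 2: p=0.3948, T=0.348, ωT=1.022633, cosh=1.570076, sinh=1.210429; start (x,ẋ)=(-0.156441, -0.437531) → end (x,ẋ)=(-0.650912, -2.647702)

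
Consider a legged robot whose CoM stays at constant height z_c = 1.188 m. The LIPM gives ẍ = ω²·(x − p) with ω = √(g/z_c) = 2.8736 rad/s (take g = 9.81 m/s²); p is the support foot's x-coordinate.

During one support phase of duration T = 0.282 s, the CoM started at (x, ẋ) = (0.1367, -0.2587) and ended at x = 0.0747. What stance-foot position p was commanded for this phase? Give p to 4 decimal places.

p = 0.0813

ωT = 2.8736·0.282 = 0.810355; cosh(ωT) = 1.346703, sinh(ωT) = 0.902003
x(T) = p + (x₀−p)·cosh(ωT) + (ẋ₀/ω)·sinh(ωT) ⇒ p·(1 − cosh) = x(T) − x₀·cosh − (ẋ₀/ω)·sinh
numerator   = 0.0747 − (0.1367)·1.346703 − (-0.2587/2.8736)·0.902003 = -0.028190
denominator = 1 − 1.346703 = -0.346703
p = -0.028190 / -0.346703 = 0.0813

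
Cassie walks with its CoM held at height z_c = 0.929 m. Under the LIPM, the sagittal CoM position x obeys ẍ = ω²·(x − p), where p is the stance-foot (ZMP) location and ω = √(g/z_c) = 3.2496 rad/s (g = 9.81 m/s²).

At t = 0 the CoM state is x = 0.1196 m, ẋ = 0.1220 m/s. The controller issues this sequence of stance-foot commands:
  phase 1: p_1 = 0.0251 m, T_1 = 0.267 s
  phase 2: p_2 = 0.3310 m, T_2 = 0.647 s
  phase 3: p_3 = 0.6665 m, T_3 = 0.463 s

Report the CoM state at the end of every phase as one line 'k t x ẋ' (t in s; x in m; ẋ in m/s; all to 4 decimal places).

phase 1: p=0.0251, T=0.267, ωT=0.867643, cosh=1.400616, sinh=0.980676; start (x,ẋ)=(0.119600, 0.122000) → end (x,ẋ)=(0.194276, 0.472028)
phase 2: p=0.3310, T=0.647, ωT=2.102491, cosh=4.154345, sinh=4.032194; start (x,ẋ)=(0.194276, 0.472028) → end (x,ẋ)=(0.348706, 0.169469)
phase 3: p=0.6665, T=0.463, ωT=1.504565, cosh=2.362154, sinh=2.140040; start (x,ẋ)=(0.348706, 0.169469) → end (x,ẋ)=(0.027427, -1.809714)

1 0.2670 0.1943 0.4720
2 0.9140 0.3487 0.1695
3 1.3770 0.0274 -1.8097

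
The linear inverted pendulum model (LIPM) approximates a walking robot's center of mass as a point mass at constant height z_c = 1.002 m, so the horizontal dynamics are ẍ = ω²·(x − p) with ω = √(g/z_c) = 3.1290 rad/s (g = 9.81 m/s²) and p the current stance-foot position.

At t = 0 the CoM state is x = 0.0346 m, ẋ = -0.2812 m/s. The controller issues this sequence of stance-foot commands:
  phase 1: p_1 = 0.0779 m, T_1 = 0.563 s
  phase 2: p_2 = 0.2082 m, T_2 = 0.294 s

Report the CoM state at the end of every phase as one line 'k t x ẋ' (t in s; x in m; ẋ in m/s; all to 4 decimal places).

1 0.5630 -0.3057 -1.2255
2 0.8570 -0.9523 -3.4787

phase 1: p=0.0779, T=0.563, ωT=1.761627, cosh=2.996834, sinh=2.825068; start (x,ẋ)=(0.034600, -0.281200) → end (x,ẋ)=(-0.305749, -1.225466)
phase 2: p=0.2082, T=0.294, ωT=0.919926, cosh=1.453827, sinh=1.055278; start (x,ẋ)=(-0.305749, -1.225466) → end (x,ẋ)=(-0.952290, -3.478656)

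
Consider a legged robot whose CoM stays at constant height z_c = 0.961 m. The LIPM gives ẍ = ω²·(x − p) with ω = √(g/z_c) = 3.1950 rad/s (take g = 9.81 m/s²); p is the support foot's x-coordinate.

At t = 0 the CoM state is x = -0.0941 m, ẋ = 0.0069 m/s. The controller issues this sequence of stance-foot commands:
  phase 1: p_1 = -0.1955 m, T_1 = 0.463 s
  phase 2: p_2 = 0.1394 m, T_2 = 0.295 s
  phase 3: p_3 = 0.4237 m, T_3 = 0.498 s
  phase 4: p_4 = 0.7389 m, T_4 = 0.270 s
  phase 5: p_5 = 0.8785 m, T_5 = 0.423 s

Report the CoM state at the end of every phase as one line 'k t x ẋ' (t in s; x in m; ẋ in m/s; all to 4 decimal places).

phase 1: p=-0.1955, T=0.463, ωT=1.479285, cosh=2.308803, sinh=2.081003; start (x,ẋ)=(-0.094100, 0.006900) → end (x,ẋ)=(0.043107, 0.690119)
phase 2: p=0.1394, T=0.295, ωT=0.942525, cosh=1.478048, sinh=1.088405; start (x,ẋ)=(0.043107, 0.690119) → end (x,ẋ)=(0.232169, 0.685175)
phase 3: p=0.4237, T=0.498, ωT=1.591110, cosh=2.556447, sinh=2.352748; start (x,ẋ)=(0.232169, 0.685175) → end (x,ẋ)=(0.438614, 0.311872)
phase 4: p=0.7389, T=0.270, ωT=0.862650, cosh=1.395737, sinh=0.973695; start (x,ẋ)=(0.438614, 0.311872) → end (x,ẋ)=(0.414824, -0.498886)
phase 5: p=0.8785, T=0.423, ωT=1.351485, cosh=2.061007, sinh=1.802151; start (x,ẋ)=(0.414824, -0.498886) → end (x,ẋ)=(-0.358537, -3.697992)

1 0.4630 0.0431 0.6901
2 0.7580 0.2322 0.6852
3 1.2560 0.4386 0.3119
4 1.5260 0.4148 -0.4989
5 1.9490 -0.3585 -3.6980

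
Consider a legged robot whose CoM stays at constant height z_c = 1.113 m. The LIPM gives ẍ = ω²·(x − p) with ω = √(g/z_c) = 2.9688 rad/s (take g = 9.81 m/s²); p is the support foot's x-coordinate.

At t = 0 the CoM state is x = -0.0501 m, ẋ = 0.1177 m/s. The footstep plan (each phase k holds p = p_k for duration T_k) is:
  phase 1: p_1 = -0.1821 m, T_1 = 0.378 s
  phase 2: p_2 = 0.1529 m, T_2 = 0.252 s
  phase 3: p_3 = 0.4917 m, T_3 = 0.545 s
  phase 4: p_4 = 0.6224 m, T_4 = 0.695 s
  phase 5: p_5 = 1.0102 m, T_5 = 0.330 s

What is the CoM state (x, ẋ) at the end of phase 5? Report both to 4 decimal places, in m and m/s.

phase 1: p=-0.1821, T=0.378, ωT=1.122206, cosh=1.698592, sinh=1.373032; start (x,ẋ)=(-0.050100, 0.117700) → end (x,ẋ)=(0.096549, 0.737990)
phase 2: p=0.1529, T=0.252, ωT=0.748138, cosh=1.293154, sinh=0.819907; start (x,ẋ)=(0.096549, 0.737990) → end (x,ẋ)=(0.283843, 0.817169)
phase 3: p=0.4917, T=0.545, ωT=1.617996, cosh=2.620635, sinh=2.422339; start (x,ẋ)=(0.283843, 0.817169) → end (x,ẋ)=(0.613738, 0.646712)
phase 4: p=0.6224, T=0.695, ωT=2.063316, cosh=3.999531, sinh=3.872499; start (x,ẋ)=(0.613738, 0.646712) → end (x,ẋ)=(1.431326, 2.486961)
phase 5: p=1.0102, T=0.330, ωT=0.979704, cosh=1.519545, sinh=1.144123; start (x,ẋ)=(1.431326, 2.486961) → end (x,ẋ)=(2.608551, 5.209477)

x = 2.6086, ẋ = 5.2095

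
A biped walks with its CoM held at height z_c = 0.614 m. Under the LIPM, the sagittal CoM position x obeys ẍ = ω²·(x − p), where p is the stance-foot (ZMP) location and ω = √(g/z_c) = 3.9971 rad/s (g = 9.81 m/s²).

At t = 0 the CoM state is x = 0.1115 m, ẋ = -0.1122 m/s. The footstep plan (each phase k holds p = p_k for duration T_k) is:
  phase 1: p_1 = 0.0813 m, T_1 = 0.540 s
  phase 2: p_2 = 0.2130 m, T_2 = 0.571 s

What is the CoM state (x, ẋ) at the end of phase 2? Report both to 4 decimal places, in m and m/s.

phase 1: p=0.0813, T=0.540, ωT=2.158434, cosh=4.386538, sinh=4.271032; start (x,ẋ)=(0.111500, -0.112200) → end (x,ẋ)=(0.093884, 0.023397)
phase 2: p=0.2130, T=0.571, ωT=2.282344, cosh=4.950835, sinh=4.848790; start (x,ẋ)=(0.093884, 0.023397) → end (x,ẋ)=(-0.348341, -2.192763)

x = -0.3483, ẋ = -2.1928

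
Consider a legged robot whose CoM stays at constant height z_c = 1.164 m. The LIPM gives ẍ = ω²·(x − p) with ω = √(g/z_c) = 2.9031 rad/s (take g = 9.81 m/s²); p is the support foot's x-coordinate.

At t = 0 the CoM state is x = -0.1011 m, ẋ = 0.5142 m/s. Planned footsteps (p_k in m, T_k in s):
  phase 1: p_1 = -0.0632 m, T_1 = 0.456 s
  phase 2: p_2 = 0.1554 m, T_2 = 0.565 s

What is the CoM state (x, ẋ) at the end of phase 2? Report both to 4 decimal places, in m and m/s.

x = 0.9139, ẋ = 2.3572

phase 1: p=-0.0632, T=0.456, ωT=1.323814, cosh=2.011922, sinh=1.745803; start (x,ẋ)=(-0.101100, 0.514200) → end (x,ẋ)=(0.169767, 0.842444)
phase 2: p=0.1554, T=0.565, ωT=1.640251, cosh=2.675199, sinh=2.481267; start (x,ẋ)=(0.169767, 0.842444) → end (x,ẋ)=(0.913867, 2.357192)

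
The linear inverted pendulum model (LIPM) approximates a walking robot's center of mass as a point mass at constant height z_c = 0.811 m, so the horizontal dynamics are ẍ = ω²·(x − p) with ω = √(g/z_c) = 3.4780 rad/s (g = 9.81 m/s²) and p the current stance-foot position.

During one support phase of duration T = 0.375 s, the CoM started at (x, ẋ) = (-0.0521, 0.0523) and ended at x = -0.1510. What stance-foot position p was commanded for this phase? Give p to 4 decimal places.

ωT = 3.4780·0.375 = 1.304250; cosh(ωT) = 1.978150, sinh(ωT) = 1.706774
x(T) = p + (x₀−p)·cosh(ωT) + (ẋ₀/ω)·sinh(ωT) ⇒ p·(1 − cosh) = x(T) − x₀·cosh − (ẋ₀/ω)·sinh
numerator   = -0.1510 − (-0.0521)·1.978150 − (0.0523/3.4780)·1.706774 = -0.073604
denominator = 1 − 1.978150 = -0.978150
p = -0.073604 / -0.978150 = 0.0752

p = 0.0752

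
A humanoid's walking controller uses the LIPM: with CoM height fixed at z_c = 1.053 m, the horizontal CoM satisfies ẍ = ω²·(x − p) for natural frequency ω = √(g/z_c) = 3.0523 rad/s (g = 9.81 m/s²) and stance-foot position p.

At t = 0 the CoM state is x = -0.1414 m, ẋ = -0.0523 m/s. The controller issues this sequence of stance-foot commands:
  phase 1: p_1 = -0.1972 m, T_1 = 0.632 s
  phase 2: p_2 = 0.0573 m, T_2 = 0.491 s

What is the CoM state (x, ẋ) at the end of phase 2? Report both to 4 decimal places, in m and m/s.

x = 0.0561, ẋ = 0.1626

phase 1: p=-0.1972, T=0.632, ωT=1.929054, cosh=3.514139, sinh=3.368854; start (x,ẋ)=(-0.141400, -0.052300) → end (x,ẋ)=(-0.058835, 0.389988)
phase 2: p=0.0573, T=0.491, ωT=1.498679, cosh=2.349600, sinh=2.126174; start (x,ẋ)=(-0.058835, 0.389988) → end (x,ẋ)=(0.056087, 0.162632)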